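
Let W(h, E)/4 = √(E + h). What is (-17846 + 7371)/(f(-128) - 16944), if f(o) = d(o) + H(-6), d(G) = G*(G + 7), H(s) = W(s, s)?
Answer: 953225/132508 + 10475*I*√3/265016 ≈ 7.1937 + 0.068461*I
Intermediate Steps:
W(h, E) = 4*√(E + h)
H(s) = 4*√2*√s (H(s) = 4*√(s + s) = 4*√(2*s) = 4*(√2*√s) = 4*√2*√s)
d(G) = G*(7 + G)
f(o) = o*(7 + o) + 8*I*√3 (f(o) = o*(7 + o) + 4*√2*√(-6) = o*(7 + o) + 4*√2*(I*√6) = o*(7 + o) + 8*I*√3)
(-17846 + 7371)/(f(-128) - 16944) = (-17846 + 7371)/((-128*(7 - 128) + 8*I*√3) - 16944) = -10475/((-128*(-121) + 8*I*√3) - 16944) = -10475/((15488 + 8*I*√3) - 16944) = -10475/(-1456 + 8*I*√3)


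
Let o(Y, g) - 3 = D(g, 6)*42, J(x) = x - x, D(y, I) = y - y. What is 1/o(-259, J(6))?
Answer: ⅓ ≈ 0.33333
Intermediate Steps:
D(y, I) = 0
J(x) = 0
o(Y, g) = 3 (o(Y, g) = 3 + 0*42 = 3 + 0 = 3)
1/o(-259, J(6)) = 1/3 = ⅓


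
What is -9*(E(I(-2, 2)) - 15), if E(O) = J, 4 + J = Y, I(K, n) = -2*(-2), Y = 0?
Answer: 171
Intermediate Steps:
I(K, n) = 4 (I(K, n) = -1*(-4) = 4)
J = -4 (J = -4 + 0 = -4)
E(O) = -4
-9*(E(I(-2, 2)) - 15) = -9*(-4 - 15) = -9*(-19) = 171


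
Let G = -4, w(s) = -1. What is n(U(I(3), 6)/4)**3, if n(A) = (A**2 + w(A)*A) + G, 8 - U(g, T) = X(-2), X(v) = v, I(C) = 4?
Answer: -1/64 ≈ -0.015625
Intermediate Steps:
U(g, T) = 10 (U(g, T) = 8 - 1*(-2) = 8 + 2 = 10)
n(A) = -4 + A**2 - A (n(A) = (A**2 - A) - 4 = -4 + A**2 - A)
n(U(I(3), 6)/4)**3 = (-4 + (10/4)**2 - 10/4)**3 = (-4 + (10*(1/4))**2 - 10/4)**3 = (-4 + (5/2)**2 - 1*5/2)**3 = (-4 + 25/4 - 5/2)**3 = (-1/4)**3 = -1/64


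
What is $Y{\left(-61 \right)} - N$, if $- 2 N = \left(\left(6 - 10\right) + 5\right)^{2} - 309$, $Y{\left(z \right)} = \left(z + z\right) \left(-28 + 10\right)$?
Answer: $2042$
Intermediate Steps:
$Y{\left(z \right)} = - 36 z$ ($Y{\left(z \right)} = 2 z \left(-18\right) = - 36 z$)
$N = 154$ ($N = - \frac{\left(\left(6 - 10\right) + 5\right)^{2} - 309}{2} = - \frac{\left(-4 + 5\right)^{2} - 309}{2} = - \frac{1^{2} - 309}{2} = - \frac{1 - 309}{2} = \left(- \frac{1}{2}\right) \left(-308\right) = 154$)
$Y{\left(-61 \right)} - N = \left(-36\right) \left(-61\right) - 154 = 2196 - 154 = 2042$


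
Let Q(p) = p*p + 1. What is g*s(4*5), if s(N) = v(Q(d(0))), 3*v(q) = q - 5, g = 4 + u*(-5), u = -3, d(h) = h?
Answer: -76/3 ≈ -25.333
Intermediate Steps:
g = 19 (g = 4 - 3*(-5) = 4 + 15 = 19)
Q(p) = 1 + p² (Q(p) = p² + 1 = 1 + p²)
v(q) = -5/3 + q/3 (v(q) = (q - 5)/3 = (-5 + q)/3 = -5/3 + q/3)
s(N) = -4/3 (s(N) = -5/3 + (1 + 0²)/3 = -5/3 + (1 + 0)/3 = -5/3 + (⅓)*1 = -5/3 + ⅓ = -4/3)
g*s(4*5) = 19*(-4/3) = -76/3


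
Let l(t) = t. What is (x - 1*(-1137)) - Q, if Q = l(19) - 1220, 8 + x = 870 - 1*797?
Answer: 2403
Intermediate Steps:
x = 65 (x = -8 + (870 - 1*797) = -8 + (870 - 797) = -8 + 73 = 65)
Q = -1201 (Q = 19 - 1220 = -1201)
(x - 1*(-1137)) - Q = (65 - 1*(-1137)) - 1*(-1201) = (65 + 1137) + 1201 = 1202 + 1201 = 2403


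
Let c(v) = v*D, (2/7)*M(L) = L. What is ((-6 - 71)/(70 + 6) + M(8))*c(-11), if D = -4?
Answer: 22561/19 ≈ 1187.4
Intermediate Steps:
M(L) = 7*L/2
c(v) = -4*v (c(v) = v*(-4) = -4*v)
((-6 - 71)/(70 + 6) + M(8))*c(-11) = ((-6 - 71)/(70 + 6) + (7/2)*8)*(-4*(-11)) = (-77/76 + 28)*44 = (2051/76)*44 = 22561/19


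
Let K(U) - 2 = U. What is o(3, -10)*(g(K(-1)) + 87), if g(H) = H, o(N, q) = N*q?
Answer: -2640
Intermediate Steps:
K(U) = 2 + U
o(3, -10)*(g(K(-1)) + 87) = (3*(-10))*((2 - 1) + 87) = -30*(1 + 87) = -30*88 = -2640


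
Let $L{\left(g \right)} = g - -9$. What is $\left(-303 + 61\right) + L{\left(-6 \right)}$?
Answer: $-239$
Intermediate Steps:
$L{\left(g \right)} = 9 + g$ ($L{\left(g \right)} = g + 9 = 9 + g$)
$\left(-303 + 61\right) + L{\left(-6 \right)} = \left(-303 + 61\right) + \left(9 - 6\right) = -242 + 3 = -239$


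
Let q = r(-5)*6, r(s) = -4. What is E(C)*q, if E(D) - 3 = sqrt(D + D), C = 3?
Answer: -72 - 24*sqrt(6) ≈ -130.79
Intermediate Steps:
E(D) = 3 + sqrt(2)*sqrt(D) (E(D) = 3 + sqrt(D + D) = 3 + sqrt(2*D) = 3 + sqrt(2)*sqrt(D))
q = -24 (q = -4*6 = -24)
E(C)*q = (3 + sqrt(2)*sqrt(3))*(-24) = (3 + sqrt(6))*(-24) = -72 - 24*sqrt(6)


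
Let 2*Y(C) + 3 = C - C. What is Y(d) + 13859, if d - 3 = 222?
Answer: 27715/2 ≈ 13858.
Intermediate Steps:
d = 225 (d = 3 + 222 = 225)
Y(C) = -3/2 (Y(C) = -3/2 + (C - C)/2 = -3/2 + (½)*0 = -3/2 + 0 = -3/2)
Y(d) + 13859 = -3/2 + 13859 = 27715/2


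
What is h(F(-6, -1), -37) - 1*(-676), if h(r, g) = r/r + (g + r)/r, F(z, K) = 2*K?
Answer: 1393/2 ≈ 696.50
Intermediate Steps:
h(r, g) = 1 + (g + r)/r
h(F(-6, -1), -37) - 1*(-676) = (2 - 37/(2*(-1))) - 1*(-676) = (2 - 37/(-2)) + 676 = (2 - 37*(-1/2)) + 676 = (2 + 37/2) + 676 = 41/2 + 676 = 1393/2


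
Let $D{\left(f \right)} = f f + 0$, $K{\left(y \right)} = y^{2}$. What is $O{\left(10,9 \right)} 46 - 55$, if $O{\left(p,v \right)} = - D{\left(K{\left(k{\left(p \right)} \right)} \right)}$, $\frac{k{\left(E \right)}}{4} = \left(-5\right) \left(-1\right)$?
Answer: $-7360055$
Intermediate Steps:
$k{\left(E \right)} = 20$ ($k{\left(E \right)} = 4 \left(\left(-5\right) \left(-1\right)\right) = 4 \cdot 5 = 20$)
$D{\left(f \right)} = f^{2}$ ($D{\left(f \right)} = f^{2} + 0 = f^{2}$)
$O{\left(p,v \right)} = -160000$ ($O{\left(p,v \right)} = - \left(20^{2}\right)^{2} = - 400^{2} = \left(-1\right) 160000 = -160000$)
$O{\left(10,9 \right)} 46 - 55 = \left(-160000\right) 46 - 55 = -7360000 - 55 = -7360055$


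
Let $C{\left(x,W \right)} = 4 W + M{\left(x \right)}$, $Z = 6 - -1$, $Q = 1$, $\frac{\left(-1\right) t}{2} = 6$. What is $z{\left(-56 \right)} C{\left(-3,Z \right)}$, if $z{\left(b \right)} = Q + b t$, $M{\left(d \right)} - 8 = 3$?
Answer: $26247$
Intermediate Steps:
$t = -12$ ($t = \left(-2\right) 6 = -12$)
$M{\left(d \right)} = 11$ ($M{\left(d \right)} = 8 + 3 = 11$)
$Z = 7$ ($Z = 6 + 1 = 7$)
$C{\left(x,W \right)} = 11 + 4 W$ ($C{\left(x,W \right)} = 4 W + 11 = 11 + 4 W$)
$z{\left(b \right)} = 1 - 12 b$ ($z{\left(b \right)} = 1 + b \left(-12\right) = 1 - 12 b$)
$z{\left(-56 \right)} C{\left(-3,Z \right)} = \left(1 - -672\right) \left(11 + 4 \cdot 7\right) = \left(1 + 672\right) \left(11 + 28\right) = 673 \cdot 39 = 26247$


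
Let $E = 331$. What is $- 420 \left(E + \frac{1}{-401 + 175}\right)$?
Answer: $- \frac{15709050}{113} \approx -1.3902 \cdot 10^{5}$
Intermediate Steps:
$- 420 \left(E + \frac{1}{-401 + 175}\right) = - 420 \left(331 + \frac{1}{-401 + 175}\right) = - 420 \left(331 + \frac{1}{-226}\right) = - 420 \left(331 - \frac{1}{226}\right) = \left(-420\right) \frac{74805}{226} = - \frac{15709050}{113}$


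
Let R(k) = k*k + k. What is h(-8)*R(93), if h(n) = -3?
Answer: -26226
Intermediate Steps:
R(k) = k + k² (R(k) = k² + k = k + k²)
h(-8)*R(93) = -279*(1 + 93) = -279*94 = -3*8742 = -26226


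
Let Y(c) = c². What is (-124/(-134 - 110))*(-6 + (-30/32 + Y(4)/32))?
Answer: -3193/976 ≈ -3.2715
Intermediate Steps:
(-124/(-134 - 110))*(-6 + (-30/32 + Y(4)/32)) = (-124/(-134 - 110))*(-6 + (-30/32 + 4²/32)) = (-124/(-244))*(-6 + (-30*1/32 + 16*(1/32))) = (-1/244*(-124))*(-6 + (-15/16 + ½)) = 31*(-6 - 7/16)/61 = (31/61)*(-103/16) = -3193/976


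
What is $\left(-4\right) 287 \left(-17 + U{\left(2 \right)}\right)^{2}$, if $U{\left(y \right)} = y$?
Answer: $-258300$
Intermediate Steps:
$\left(-4\right) 287 \left(-17 + U{\left(2 \right)}\right)^{2} = \left(-4\right) 287 \left(-17 + 2\right)^{2} = - 1148 \left(-15\right)^{2} = \left(-1148\right) 225 = -258300$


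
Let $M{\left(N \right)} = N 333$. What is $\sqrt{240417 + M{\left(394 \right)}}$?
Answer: $3 \sqrt{41291} \approx 609.61$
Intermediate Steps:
$M{\left(N \right)} = 333 N$
$\sqrt{240417 + M{\left(394 \right)}} = \sqrt{240417 + 333 \cdot 394} = \sqrt{240417 + 131202} = \sqrt{371619} = 3 \sqrt{41291}$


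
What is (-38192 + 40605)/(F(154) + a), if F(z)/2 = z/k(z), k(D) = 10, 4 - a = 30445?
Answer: -12065/152051 ≈ -0.079348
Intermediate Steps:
a = -30441 (a = 4 - 1*30445 = 4 - 30445 = -30441)
F(z) = z/5 (F(z) = 2*(z/10) = z/5)
(-38192 + 40605)/(F(154) + a) = (-38192 + 40605)/((⅕)*154 - 30441) = 2413/(154/5 - 30441) = 2413/(-152051/5) = 2413*(-5/152051) = -12065/152051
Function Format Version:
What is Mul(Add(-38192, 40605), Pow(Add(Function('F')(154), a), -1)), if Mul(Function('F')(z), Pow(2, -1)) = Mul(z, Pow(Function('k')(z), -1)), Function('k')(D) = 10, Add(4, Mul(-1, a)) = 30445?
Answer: Rational(-12065, 152051) ≈ -0.079348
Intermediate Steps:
a = -30441 (a = Add(4, Mul(-1, 30445)) = Add(4, -30445) = -30441)
Function('F')(z) = Mul(Rational(1, 5), z) (Function('F')(z) = Mul(2, Mul(z, Pow(10, -1))) = Mul(2, Mul(z, Rational(1, 10))) = Mul(2, Mul(Rational(1, 10), z)) = Mul(Rational(1, 5), z))
Mul(Add(-38192, 40605), Pow(Add(Function('F')(154), a), -1)) = Mul(Add(-38192, 40605), Pow(Add(Mul(Rational(1, 5), 154), -30441), -1)) = Mul(2413, Pow(Add(Rational(154, 5), -30441), -1)) = Mul(2413, Pow(Rational(-152051, 5), -1)) = Mul(2413, Rational(-5, 152051)) = Rational(-12065, 152051)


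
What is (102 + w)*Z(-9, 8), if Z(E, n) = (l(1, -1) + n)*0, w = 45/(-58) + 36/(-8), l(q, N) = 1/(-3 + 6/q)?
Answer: 0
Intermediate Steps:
w = -153/29 (w = 45*(-1/58) + 36*(-⅛) = -45/58 - 9/2 = -153/29 ≈ -5.2759)
Z(E, n) = 0 (Z(E, n) = (-1*1/(-6 + 3*1) + n)*0 = (-1*1/(-6 + 3) + n)*0 = (-1*1/(-3) + n)*0 = (-1*1*(-⅓) + n)*0 = (⅓ + n)*0 = 0)
(102 + w)*Z(-9, 8) = (102 - 153/29)*0 = (2805/29)*0 = 0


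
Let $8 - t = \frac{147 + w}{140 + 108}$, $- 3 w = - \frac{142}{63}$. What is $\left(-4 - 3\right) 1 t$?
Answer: $- \frac{347051}{6696} \approx -51.83$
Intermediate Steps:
$w = \frac{142}{189}$ ($w = - \frac{\left(-142\right) \frac{1}{63}}{3} = \left(- \frac{1}{3}\right) \left(- \frac{142}{63}\right) = \frac{142}{189} \approx 0.75132$)
$t = \frac{347051}{46872}$ ($t = 8 - \frac{147 + \frac{142}{189}}{140 + 108} = 8 - \frac{27925}{189 \cdot 248} = 8 - \frac{27925}{189} \cdot \frac{1}{248} = 8 - \frac{27925}{46872} = \frac{347051}{46872} \approx 7.4042$)
$\left(-4 - 3\right) 1 t = \left(-4 - 3\right) 1 \cdot \frac{347051}{46872} = \left(-7\right) 1 \cdot \frac{347051}{46872} = \left(-7\right) \frac{347051}{46872} = - \frac{347051}{6696}$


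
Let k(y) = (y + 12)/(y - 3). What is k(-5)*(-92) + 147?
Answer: 455/2 ≈ 227.50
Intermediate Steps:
k(y) = (12 + y)/(-3 + y)
k(-5)*(-92) + 147 = ((12 - 5)/(-3 - 5))*(-92) + 147 = (7/(-8))*(-92) + 147 = -1/8*7*(-92) + 147 = -7/8*(-92) + 147 = 161/2 + 147 = 455/2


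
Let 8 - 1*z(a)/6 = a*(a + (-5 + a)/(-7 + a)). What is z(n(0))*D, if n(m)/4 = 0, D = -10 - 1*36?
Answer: -2208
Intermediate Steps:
D = -46 (D = -10 - 36 = -46)
n(m) = 0 (n(m) = 4*0 = 0)
z(a) = 48 - 6*a*(a + (-5 + a)/(-7 + a))
z(n(0))*D = (6*(-56 - 1*0³ + 6*0² + 13*0)/(-7 + 0))*(-46) = (6*(-56 - 1*0 + 6*0 + 0)/(-7))*(-46) = (6*(-⅐)*(-56 + 0 + 0 + 0))*(-46) = (6*(-⅐)*(-56))*(-46) = 48*(-46) = -2208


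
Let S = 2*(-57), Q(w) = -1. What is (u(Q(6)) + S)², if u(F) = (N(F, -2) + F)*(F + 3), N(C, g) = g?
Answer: 14400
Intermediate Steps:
S = -114
u(F) = (-2 + F)*(3 + F) (u(F) = (-2 + F)*(F + 3) = (-2 + F)*(3 + F))
(u(Q(6)) + S)² = ((-6 - 1 + (-1)²) - 114)² = ((-6 - 1 + 1) - 114)² = (-6 - 114)² = (-120)² = 14400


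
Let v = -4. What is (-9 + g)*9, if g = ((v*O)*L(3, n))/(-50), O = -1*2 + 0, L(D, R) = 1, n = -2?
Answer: -2061/25 ≈ -82.440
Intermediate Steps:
O = -2 (O = -2 + 0 = -2)
g = -4/25 (g = (-4*(-2)*1)/(-50) = (8*1)*(-1/50) = 8*(-1/50) = -4/25 ≈ -0.16000)
(-9 + g)*9 = (-9 - 4/25)*9 = -229/25*9 = -2061/25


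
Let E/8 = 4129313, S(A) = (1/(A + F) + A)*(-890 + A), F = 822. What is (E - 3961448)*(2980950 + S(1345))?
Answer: 226359003410550080/2167 ≈ 1.0446e+14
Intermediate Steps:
S(A) = (-890 + A)*(A + 1/(822 + A)) (S(A) = (1/(A + 822) + A)*(-890 + A) = (1/(822 + A) + A)*(-890 + A) = (A + 1/(822 + A))*(-890 + A) = (-890 + A)*(A + 1/(822 + A)))
E = 33034504 (E = 8*4129313 = 33034504)
(E - 3961448)*(2980950 + S(1345)) = (33034504 - 3961448)*(2980950 + (-890 + 1345**3 - 731579*1345 - 68*1345**2)/(822 + 1345)) = 29073056*(2980950 + (-890 + 2433138625 - 983973755 - 68*1809025)/2167) = 29073056*(2980950 + (-890 + 2433138625 - 983973755 - 123013700)/2167) = 29073056*(2980950 + (1/2167)*1326150280) = 29073056*(2980950 + 1326150280/2167) = 29073056*(7785868930/2167) = 226359003410550080/2167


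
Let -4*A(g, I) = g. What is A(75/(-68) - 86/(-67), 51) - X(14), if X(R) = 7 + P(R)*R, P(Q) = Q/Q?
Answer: -383527/18224 ≈ -21.045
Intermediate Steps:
A(g, I) = -g/4
P(Q) = 1
X(R) = 7 + R (X(R) = 7 + 1*R = 7 + R)
A(75/(-68) - 86/(-67), 51) - X(14) = -(75/(-68) - 86/(-67))/4 - (7 + 14) = -(75*(-1/68) - 86*(-1/67))/4 - 1*21 = -(-75/68 + 86/67)/4 - 21 = -¼*823/4556 - 21 = -823/18224 - 21 = -383527/18224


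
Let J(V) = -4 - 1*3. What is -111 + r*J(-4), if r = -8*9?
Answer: 393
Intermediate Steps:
J(V) = -7 (J(V) = -4 - 3 = -7)
r = -72
-111 + r*J(-4) = -111 - 72*(-7) = -111 + 504 = 393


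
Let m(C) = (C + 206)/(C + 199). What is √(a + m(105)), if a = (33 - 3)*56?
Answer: √9709589/76 ≈ 41.000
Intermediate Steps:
m(C) = (206 + C)/(199 + C)
a = 1680 (a = 30*56 = 1680)
√(a + m(105)) = √(1680 + (206 + 105)/(199 + 105)) = √(1680 + 311/304) = √(511031/304) = √9709589/76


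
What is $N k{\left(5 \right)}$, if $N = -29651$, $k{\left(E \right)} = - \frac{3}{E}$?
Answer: $\frac{88953}{5} \approx 17791.0$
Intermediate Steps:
$N k{\left(5 \right)} = - 29651 \left(- \frac{3}{5}\right) = - 29651 \left(\left(-3\right) \frac{1}{5}\right) = \left(-29651\right) \left(- \frac{3}{5}\right) = \frac{88953}{5}$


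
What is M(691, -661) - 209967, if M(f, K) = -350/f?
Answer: -145087547/691 ≈ -2.0997e+5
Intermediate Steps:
M(691, -661) - 209967 = -350/691 - 209967 = -145087547/691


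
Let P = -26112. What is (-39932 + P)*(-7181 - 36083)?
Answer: 2857327616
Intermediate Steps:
(-39932 + P)*(-7181 - 36083) = (-39932 - 26112)*(-7181 - 36083) = -66044*(-43264) = 2857327616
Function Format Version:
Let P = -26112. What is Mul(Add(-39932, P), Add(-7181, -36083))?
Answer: 2857327616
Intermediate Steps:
Mul(Add(-39932, P), Add(-7181, -36083)) = Mul(Add(-39932, -26112), Add(-7181, -36083)) = Mul(-66044, -43264) = 2857327616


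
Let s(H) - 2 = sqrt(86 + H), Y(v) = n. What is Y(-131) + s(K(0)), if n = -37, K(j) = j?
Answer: -35 + sqrt(86) ≈ -25.726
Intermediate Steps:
Y(v) = -37
s(H) = 2 + sqrt(86 + H)
Y(-131) + s(K(0)) = -37 + (2 + sqrt(86 + 0)) = -37 + (2 + sqrt(86)) = -35 + sqrt(86)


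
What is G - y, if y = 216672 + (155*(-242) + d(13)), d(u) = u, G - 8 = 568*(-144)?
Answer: -260959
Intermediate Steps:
G = -81784 (G = 8 + 568*(-144) = 8 - 81792 = -81784)
y = 179175 (y = 216672 + (155*(-242) + 13) = 216672 + (-37510 + 13) = 216672 - 37497 = 179175)
G - y = -81784 - 1*179175 = -81784 - 179175 = -260959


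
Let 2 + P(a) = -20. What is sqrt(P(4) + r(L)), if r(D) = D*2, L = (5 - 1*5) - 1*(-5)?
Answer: 2*I*sqrt(3) ≈ 3.4641*I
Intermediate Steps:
P(a) = -22 (P(a) = -2 - 20 = -22)
L = 5 (L = (5 - 5) + 5 = 0 + 5 = 5)
r(D) = 2*D
sqrt(P(4) + r(L)) = sqrt(-22 + 2*5) = sqrt(-22 + 10) = sqrt(-12) = 2*I*sqrt(3)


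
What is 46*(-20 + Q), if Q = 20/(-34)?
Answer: -16100/17 ≈ -947.06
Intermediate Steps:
Q = -10/17 (Q = 20*(-1/34) = -10/17 ≈ -0.58823)
46*(-20 + Q) = 46*(-20 - 10/17) = 46*(-350/17) = -16100/17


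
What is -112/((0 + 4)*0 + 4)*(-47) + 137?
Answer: 1453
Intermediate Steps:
-112/((0 + 4)*0 + 4)*(-47) + 137 = -112/(4*0 + 4)*(-47) + 137 = -112/(0 + 4)*(-47) + 137 = -112/4*(-47) + 137 = -112*1/4*(-47) + 137 = -28*(-47) + 137 = 1316 + 137 = 1453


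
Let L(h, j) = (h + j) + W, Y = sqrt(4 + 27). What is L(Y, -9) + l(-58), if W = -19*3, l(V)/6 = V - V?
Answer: -66 + sqrt(31) ≈ -60.432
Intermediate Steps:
l(V) = 0 (l(V) = 6*(V - V) = 6*0 = 0)
W = -57
Y = sqrt(31) ≈ 5.5678
L(h, j) = -57 + h + j (L(h, j) = (h + j) - 57 = -57 + h + j)
L(Y, -9) + l(-58) = (-57 + sqrt(31) - 9) + 0 = (-66 + sqrt(31)) + 0 = -66 + sqrt(31)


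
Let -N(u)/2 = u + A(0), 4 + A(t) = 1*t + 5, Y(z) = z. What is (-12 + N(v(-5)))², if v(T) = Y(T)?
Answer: 16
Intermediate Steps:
v(T) = T
A(t) = 1 + t (A(t) = -4 + (1*t + 5) = -4 + (t + 5) = -4 + (5 + t) = 1 + t)
N(u) = -2 - 2*u (N(u) = -2*(u + (1 + 0)) = -2*(u + 1) = -2*(1 + u) = -2 - 2*u)
(-12 + N(v(-5)))² = (-12 + (-2 - 2*(-5)))² = (-12 + (-2 + 10))² = (-12 + 8)² = (-4)² = 16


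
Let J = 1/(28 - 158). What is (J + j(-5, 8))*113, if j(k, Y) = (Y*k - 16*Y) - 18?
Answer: -2732453/130 ≈ -21019.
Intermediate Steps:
j(k, Y) = -18 - 16*Y + Y*k (j(k, Y) = (-16*Y + Y*k) - 18 = -18 - 16*Y + Y*k)
J = -1/130 (J = 1/(-130) = -1/130 ≈ -0.0076923)
(J + j(-5, 8))*113 = (-1/130 + (-18 - 16*8 + 8*(-5)))*113 = (-1/130 + (-18 - 128 - 40))*113 = (-1/130 - 186)*113 = -24181/130*113 = -2732453/130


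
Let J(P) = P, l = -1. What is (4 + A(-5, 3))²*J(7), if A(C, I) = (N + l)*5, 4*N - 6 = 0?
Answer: 1183/4 ≈ 295.75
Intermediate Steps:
N = 3/2 (N = 3/2 + (¼)*0 = 3/2 + 0 = 3/2 ≈ 1.5000)
A(C, I) = 5/2 (A(C, I) = (3/2 - 1)*5 = (½)*5 = 5/2)
(4 + A(-5, 3))²*J(7) = (4 + 5/2)²*7 = (13/2)²*7 = (169/4)*7 = 1183/4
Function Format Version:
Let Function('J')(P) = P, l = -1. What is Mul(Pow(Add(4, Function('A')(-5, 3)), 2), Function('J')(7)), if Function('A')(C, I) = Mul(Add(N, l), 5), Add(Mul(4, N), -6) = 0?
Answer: Rational(1183, 4) ≈ 295.75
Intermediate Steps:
N = Rational(3, 2) (N = Add(Rational(3, 2), Mul(Rational(1, 4), 0)) = Add(Rational(3, 2), 0) = Rational(3, 2) ≈ 1.5000)
Function('A')(C, I) = Rational(5, 2) (Function('A')(C, I) = Mul(Add(Rational(3, 2), -1), 5) = Mul(Rational(1, 2), 5) = Rational(5, 2))
Mul(Pow(Add(4, Function('A')(-5, 3)), 2), Function('J')(7)) = Mul(Pow(Add(4, Rational(5, 2)), 2), 7) = Mul(Pow(Rational(13, 2), 2), 7) = Mul(Rational(169, 4), 7) = Rational(1183, 4)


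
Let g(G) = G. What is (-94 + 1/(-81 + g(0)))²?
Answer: 57988225/6561 ≈ 8838.3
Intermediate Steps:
(-94 + 1/(-81 + g(0)))² = (-94 + 1/(-81 + 0))² = (-94 + 1/(-81))² = (-94 - 1/81)² = (-7615/81)² = 57988225/6561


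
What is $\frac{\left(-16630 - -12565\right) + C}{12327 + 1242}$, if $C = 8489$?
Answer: $\frac{4424}{13569} \approx 0.32604$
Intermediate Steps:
$\frac{\left(-16630 - -12565\right) + C}{12327 + 1242} = \frac{\left(-16630 - -12565\right) + 8489}{12327 + 1242} = \frac{\left(-16630 + 12565\right) + 8489}{13569} = \left(-4065 + 8489\right) \frac{1}{13569} = 4424 \cdot \frac{1}{13569} = \frac{4424}{13569}$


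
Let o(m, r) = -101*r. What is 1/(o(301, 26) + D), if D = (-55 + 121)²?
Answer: 1/1730 ≈ 0.00057803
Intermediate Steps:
D = 4356 (D = 66² = 4356)
1/(o(301, 26) + D) = 1/(-101*26 + 4356) = 1/(-2626 + 4356) = 1/1730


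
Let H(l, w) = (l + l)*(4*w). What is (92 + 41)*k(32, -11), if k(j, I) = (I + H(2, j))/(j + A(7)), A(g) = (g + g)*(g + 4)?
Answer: 22211/62 ≈ 358.24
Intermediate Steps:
A(g) = 2*g*(4 + g) (A(g) = (2*g)*(4 + g) = 2*g*(4 + g))
H(l, w) = 8*l*w (H(l, w) = (2*l)*(4*w) = 8*l*w)
k(j, I) = (I + 16*j)/(154 + j) (k(j, I) = (I + 8*2*j)/(j + 2*7*(4 + 7)) = (I + 16*j)/(j + 2*7*11) = (I + 16*j)/(j + 154) = (I + 16*j)/(154 + j))
(92 + 41)*k(32, -11) = (92 + 41)*((-11 + 16*32)/(154 + 32)) = 133*((-11 + 512)/186) = 133*((1/186)*501) = 133*(167/62) = 22211/62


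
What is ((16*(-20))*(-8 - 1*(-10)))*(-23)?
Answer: 14720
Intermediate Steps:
((16*(-20))*(-8 - 1*(-10)))*(-23) = -320*(-8 + 10)*(-23) = -320*2*(-23) = -640*(-23) = 14720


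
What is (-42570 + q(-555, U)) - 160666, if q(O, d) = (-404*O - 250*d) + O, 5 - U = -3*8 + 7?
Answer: 14929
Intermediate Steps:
U = 22 (U = 5 - (-3*8 + 7) = 5 - (-24 + 7) = 5 - 1*(-17) = 5 + 17 = 22)
q(O, d) = -403*O - 250*d
(-42570 + q(-555, U)) - 160666 = (-42570 + (-403*(-555) - 250*22)) - 160666 = (-42570 + (223665 - 5500)) - 160666 = (-42570 + 218165) - 160666 = 175595 - 160666 = 14929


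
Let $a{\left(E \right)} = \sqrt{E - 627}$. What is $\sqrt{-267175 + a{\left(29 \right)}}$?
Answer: $\sqrt{-267175 + i \sqrt{598}} \approx 0.024 + 516.89 i$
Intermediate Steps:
$a{\left(E \right)} = \sqrt{-627 + E}$
$\sqrt{-267175 + a{\left(29 \right)}} = \sqrt{-267175 + \sqrt{-627 + 29}} = \sqrt{-267175 + \sqrt{-598}} = \sqrt{-267175 + i \sqrt{598}}$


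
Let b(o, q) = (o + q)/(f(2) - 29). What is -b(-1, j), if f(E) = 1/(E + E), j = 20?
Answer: 76/115 ≈ 0.66087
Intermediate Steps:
f(E) = 1/(2*E)
b(o, q) = -4*o/115 - 4*q/115 (b(o, q) = (o + q)/((½)/2 - 29) = (o + q)/((½)*(½) - 29) = (o + q)/(¼ - 29) = (o + q)/(-115/4) = (o + q)*(-4/115) = -4*o/115 - 4*q/115)
-b(-1, j) = -(-4/115*(-1) - 4/115*20) = -(4/115 - 16/23) = -1*(-76/115) = 76/115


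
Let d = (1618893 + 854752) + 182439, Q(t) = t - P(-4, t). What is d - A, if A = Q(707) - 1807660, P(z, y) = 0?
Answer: 4463037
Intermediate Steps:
Q(t) = t (Q(t) = t - 1*0 = t + 0 = t)
A = -1806953 (A = 707 - 1807660 = -1806953)
d = 2656084 (d = 2473645 + 182439 = 2656084)
d - A = 2656084 - 1*(-1806953) = 2656084 + 1806953 = 4463037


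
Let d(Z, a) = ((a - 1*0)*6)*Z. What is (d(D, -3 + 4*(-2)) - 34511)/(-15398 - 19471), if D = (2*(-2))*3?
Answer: 33719/34869 ≈ 0.96702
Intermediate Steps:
D = -12 (D = -4*3 = -12)
d(Z, a) = 6*Z*a (d(Z, a) = ((a + 0)*6)*Z = (a*6)*Z = (6*a)*Z = 6*Z*a)
(d(D, -3 + 4*(-2)) - 34511)/(-15398 - 19471) = (6*(-12)*(-3 + 4*(-2)) - 34511)/(-15398 - 19471) = (6*(-12)*(-3 - 8) - 34511)/(-34869) = (6*(-12)*(-11) - 34511)*(-1/34869) = (792 - 34511)*(-1/34869) = -33719*(-1/34869) = 33719/34869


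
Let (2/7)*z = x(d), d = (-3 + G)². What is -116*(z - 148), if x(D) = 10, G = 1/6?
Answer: 13108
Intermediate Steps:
G = ⅙ ≈ 0.16667
d = 289/36 (d = (-3 + ⅙)² = (-17/6)² = 289/36 ≈ 8.0278)
z = 35 (z = (7/2)*10 = 35)
-116*(z - 148) = -116*(35 - 148) = -116*(-113) = 13108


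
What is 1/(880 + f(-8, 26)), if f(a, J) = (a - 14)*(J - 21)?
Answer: 1/770 ≈ 0.0012987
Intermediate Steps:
f(a, J) = (-21 + J)*(-14 + a) (f(a, J) = (-14 + a)*(-21 + J) = (-21 + J)*(-14 + a))
1/(880 + f(-8, 26)) = 1/(880 + (294 - 21*(-8) - 14*26 + 26*(-8))) = 1/(880 + (294 + 168 - 364 - 208)) = 1/(880 - 110) = 1/770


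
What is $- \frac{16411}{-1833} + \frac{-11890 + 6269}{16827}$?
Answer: $\frac{88614868}{10281297} \approx 8.619$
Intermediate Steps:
$- \frac{16411}{-1833} + \frac{-11890 + 6269}{16827} = \left(-16411\right) \left(- \frac{1}{1833}\right) - \frac{5621}{16827} = \frac{16411}{1833} - \frac{5621}{16827} = \frac{88614868}{10281297}$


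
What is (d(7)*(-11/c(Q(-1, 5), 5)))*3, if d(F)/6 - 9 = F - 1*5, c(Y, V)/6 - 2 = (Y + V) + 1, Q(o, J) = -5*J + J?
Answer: 121/4 ≈ 30.250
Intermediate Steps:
Q(o, J) = -4*J
c(Y, V) = 18 + 6*V + 6*Y (c(Y, V) = 12 + 6*((Y + V) + 1) = 12 + 6*((V + Y) + 1) = 12 + 6*(1 + V + Y) = 12 + (6 + 6*V + 6*Y) = 18 + 6*V + 6*Y)
d(F) = 24 + 6*F (d(F) = 54 + 6*(F - 1*5) = 54 + 6*(F - 5) = 54 + 6*(-5 + F) = 54 + (-30 + 6*F) = 24 + 6*F)
(d(7)*(-11/c(Q(-1, 5), 5)))*3 = ((24 + 6*7)*(-11/(18 + 6*5 + 6*(-4*5))))*3 = ((24 + 42)*(-11/(18 + 30 + 6*(-20))))*3 = (66*(-11/(18 + 30 - 120)))*3 = (66*(-11/(-72)))*3 = (66*(-11*(-1/72)))*3 = (66*(11/72))*3 = (121/12)*3 = 121/4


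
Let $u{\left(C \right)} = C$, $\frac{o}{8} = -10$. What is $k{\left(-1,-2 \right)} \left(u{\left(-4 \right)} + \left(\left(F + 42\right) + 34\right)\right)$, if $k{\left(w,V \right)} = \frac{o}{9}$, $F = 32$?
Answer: $- \frac{8320}{9} \approx -924.44$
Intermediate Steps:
$o = -80$ ($o = 8 \left(-10\right) = -80$)
$k{\left(w,V \right)} = - \frac{80}{9}$
$k{\left(-1,-2 \right)} \left(u{\left(-4 \right)} + \left(\left(F + 42\right) + 34\right)\right) = - \frac{80 \left(-4 + \left(\left(32 + 42\right) + 34\right)\right)}{9} = - \frac{80 \left(-4 + \left(74 + 34\right)\right)}{9} = - \frac{80 \left(-4 + 108\right)}{9} = \left(- \frac{80}{9}\right) 104 = - \frac{8320}{9}$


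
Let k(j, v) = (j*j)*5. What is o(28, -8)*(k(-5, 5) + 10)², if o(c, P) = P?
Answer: -145800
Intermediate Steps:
k(j, v) = 5*j² (k(j, v) = j²*5 = 5*j²)
o(28, -8)*(k(-5, 5) + 10)² = -8*(5*(-5)² + 10)² = -8*(5*25 + 10)² = -8*(125 + 10)² = -8*135² = -8*18225 = -145800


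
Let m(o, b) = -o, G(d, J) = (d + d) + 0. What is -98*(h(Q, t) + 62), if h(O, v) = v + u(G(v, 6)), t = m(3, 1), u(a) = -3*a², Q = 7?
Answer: 4802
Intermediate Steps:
G(d, J) = 2*d (G(d, J) = 2*d + 0 = 2*d)
t = -3 (t = -1*3 = -3)
h(O, v) = v - 12*v² (h(O, v) = v - 3*4*v² = v - 12*v²)
-98*(h(Q, t) + 62) = -98*(-3*(1 - 12*(-3)) + 62) = -98*(-3*(1 + 36) + 62) = -98*(-3*37 + 62) = -98*(-111 + 62) = -98*(-49) = 4802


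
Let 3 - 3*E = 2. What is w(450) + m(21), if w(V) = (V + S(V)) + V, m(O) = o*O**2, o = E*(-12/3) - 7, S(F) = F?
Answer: -2325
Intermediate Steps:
E = 1/3 (E = 1 - 1/3*2 = 1 - 2/3 = 1/3 ≈ 0.33333)
o = -25/3 (o = (-12/3)/3 - 7 = (-12*1/3)/3 - 7 = (1/3)*(-4) - 7 = -4/3 - 7 = -25/3 ≈ -8.3333)
m(O) = -25*O**2/3
w(V) = 3*V (w(V) = (V + V) + V = 2*V + V = 3*V)
w(450) + m(21) = 3*450 - 25/3*21**2 = 1350 - 25/3*441 = 1350 - 3675 = -2325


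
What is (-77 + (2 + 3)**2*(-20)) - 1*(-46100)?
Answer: 45523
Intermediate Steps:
(-77 + (2 + 3)**2*(-20)) - 1*(-46100) = (-77 + 5**2*(-20)) + 46100 = (-77 + 25*(-20)) + 46100 = (-77 - 500) + 46100 = -577 + 46100 = 45523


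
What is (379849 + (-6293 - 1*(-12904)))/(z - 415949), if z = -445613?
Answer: -193230/430781 ≈ -0.44856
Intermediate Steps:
(379849 + (-6293 - 1*(-12904)))/(z - 415949) = (379849 + (-6293 - 1*(-12904)))/(-445613 - 415949) = (379849 + (-6293 + 12904))/(-861562) = (379849 + 6611)*(-1/861562) = 386460*(-1/861562) = -193230/430781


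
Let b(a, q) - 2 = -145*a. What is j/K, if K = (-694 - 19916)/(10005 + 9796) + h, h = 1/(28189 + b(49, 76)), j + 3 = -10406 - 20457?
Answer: 12887292265276/434562659 ≈ 29656.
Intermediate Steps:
b(a, q) = 2 - 145*a
j = -30866 (j = -3 + (-10406 - 20457) = -3 - 30863 = -30866)
h = 1/21086 (h = 1/(28189 + (2 - 145*49)) = 1/(28189 + (2 - 7105)) = 1/(28189 - 7103) = 1/21086 ≈ 4.7425e-5)
K = -434562659/417523886 (K = (-694 - 19916)/(10005 + 9796) + 1/21086 = -20610/19801 + 1/21086 = -434562659/417523886 ≈ -1.0408)
j/K = -30866/(-434562659/417523886) = -30866*(-417523886/434562659) = 12887292265276/434562659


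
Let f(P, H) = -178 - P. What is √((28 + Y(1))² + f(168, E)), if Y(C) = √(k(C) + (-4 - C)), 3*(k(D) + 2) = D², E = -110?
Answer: √(3882 + 336*I*√15)/3 ≈ 21.051 + 3.4344*I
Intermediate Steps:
k(D) = -2 + D²/3
Y(C) = √(-6 - C + C²/3) (Y(C) = √((-2 + C²/3) + (-4 - C)) = √(-6 - C + C²/3))
√((28 + Y(1))² + f(168, E)) = √((28 + √(-54 - 9*1 + 3*1²)/3)² + (-178 - 1*168)) = √((28 + √(-54 - 9 + 3*1)/3)² + (-178 - 168)) = √((28 + √(-54 - 9 + 3)/3)² - 346) = √((28 + √(-60)/3)² - 346) = √((28 + (2*I*√15)/3)² - 346) = √((28 + 2*I*√15/3)² - 346) = √(-346 + (28 + 2*I*√15/3)²)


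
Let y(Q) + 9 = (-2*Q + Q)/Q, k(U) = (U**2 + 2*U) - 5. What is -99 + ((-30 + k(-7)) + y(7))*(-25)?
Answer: 151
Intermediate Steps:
k(U) = -5 + U**2 + 2*U
y(Q) = -10 (y(Q) = -9 + (-2*Q + Q)/Q = -9 + (-Q)/Q = -9 - 1 = -10)
-99 + ((-30 + k(-7)) + y(7))*(-25) = -99 + ((-30 + (-5 + (-7)**2 + 2*(-7))) - 10)*(-25) = -99 + ((-30 + (-5 + 49 - 14)) - 10)*(-25) = -99 + ((-30 + 30) - 10)*(-25) = -99 + (0 - 10)*(-25) = -99 - 10*(-25) = -99 + 250 = 151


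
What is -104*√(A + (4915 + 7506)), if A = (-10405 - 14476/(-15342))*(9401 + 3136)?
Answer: -104*I*√852739583644622/2557 ≈ -1.1877e+6*I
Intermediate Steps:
A = -333523971543/2557 (A = (-10405 - 14476*(-1/15342))*12537 = (-10405 + 7238/7671)*12537 = -79809517/7671*12537 = -333523971543/2557 ≈ -1.3044e+8)
-104*√(A + (4915 + 7506)) = -104*√(-333523971543/2557 + (4915 + 7506)) = -104*√(-333523971543/2557 + 12421) = -104*I*√852739583644622/2557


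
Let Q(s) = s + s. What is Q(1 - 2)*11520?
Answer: -23040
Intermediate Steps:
Q(s) = 2*s
Q(1 - 2)*11520 = (2*(1 - 2))*11520 = (2*(-1))*11520 = -2*11520 = -23040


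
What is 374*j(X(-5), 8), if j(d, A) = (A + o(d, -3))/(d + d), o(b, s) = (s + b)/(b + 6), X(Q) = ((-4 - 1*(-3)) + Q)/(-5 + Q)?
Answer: 2380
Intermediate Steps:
X(Q) = (-1 + Q)/(-5 + Q) (X(Q) = ((-4 + 3) + Q)/(-5 + Q) = (-1 + Q)/(-5 + Q))
o(b, s) = (b + s)/(6 + b)
j(d, A) = (A + (-3 + d)/(6 + d))/(2*d) (j(d, A) = (A + (d - 3)/(6 + d))/(d + d) = (A + (-3 + d)/(6 + d))/((2*d)) = (A + (-3 + d)/(6 + d))*(1/(2*d)) = (A + (-3 + d)/(6 + d))/(2*d))
374*j(X(-5), 8) = 374*((-3 + (-1 - 5)/(-5 - 5) + 8*(6 + (-1 - 5)/(-5 - 5)))/(2*(((-1 - 5)/(-5 - 5)))*(6 + (-1 - 5)/(-5 - 5)))) = 374*((-3 - 6/(-10) + 8*(6 - 6/(-10)))/(2*((-6/(-10)))*(6 - 6/(-10)))) = 374*((-3 - 1/10*(-6) + 8*(6 - 1/10*(-6)))/(2*((-1/10*(-6)))*(6 - 1/10*(-6)))) = 374*((-3 + 3/5 + 8*(6 + 3/5))/(2*(3/5)*(6 + 3/5))) = 374*((1/2)*(5/3)*(-3 + 3/5 + 8*(33/5))/(33/5)) = 374*((1/2)*(5/3)*(5/33)*(-3 + 3/5 + 264/5)) = 374*((1/2)*(5/3)*(5/33)*(252/5)) = 374*(70/11) = 2380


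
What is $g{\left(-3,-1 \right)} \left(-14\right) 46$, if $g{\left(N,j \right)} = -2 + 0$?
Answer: $1288$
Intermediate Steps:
$g{\left(N,j \right)} = -2$
$g{\left(-3,-1 \right)} \left(-14\right) 46 = \left(-2\right) \left(-14\right) 46 = 28 \cdot 46 = 1288$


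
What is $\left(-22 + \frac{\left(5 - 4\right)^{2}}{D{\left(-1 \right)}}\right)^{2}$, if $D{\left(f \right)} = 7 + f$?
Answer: $\frac{17161}{36} \approx 476.69$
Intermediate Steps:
$\left(-22 + \frac{\left(5 - 4\right)^{2}}{D{\left(-1 \right)}}\right)^{2} = \left(-22 + \frac{\left(5 - 4\right)^{2}}{7 - 1}\right)^{2} = \left(-22 + \frac{1^{2}}{6}\right)^{2} = \left(-22 + 1 \cdot \frac{1}{6}\right)^{2} = \left(-22 + \frac{1}{6}\right)^{2} = \left(- \frac{131}{6}\right)^{2} = \frac{17161}{36}$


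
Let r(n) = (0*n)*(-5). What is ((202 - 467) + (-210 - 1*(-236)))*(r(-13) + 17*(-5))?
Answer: 20315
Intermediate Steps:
r(n) = 0 (r(n) = 0*(-5) = 0)
((202 - 467) + (-210 - 1*(-236)))*(r(-13) + 17*(-5)) = ((202 - 467) + (-210 - 1*(-236)))*(0 + 17*(-5)) = (-265 + (-210 + 236))*(0 - 85) = (-265 + 26)*(-85) = -239*(-85) = 20315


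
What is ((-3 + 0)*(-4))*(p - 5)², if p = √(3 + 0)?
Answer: 336 - 120*√3 ≈ 128.15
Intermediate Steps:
p = √3 ≈ 1.7320
((-3 + 0)*(-4))*(p - 5)² = ((-3 + 0)*(-4))*(√3 - 5)² = (-3*(-4))*(-5 + √3)² = 12*(-5 + √3)²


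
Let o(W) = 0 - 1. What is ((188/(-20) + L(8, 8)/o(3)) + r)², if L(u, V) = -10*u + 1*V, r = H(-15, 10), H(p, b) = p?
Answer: 56644/25 ≈ 2265.8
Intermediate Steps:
r = -15
o(W) = -1
L(u, V) = V - 10*u (L(u, V) = -10*u + V = V - 10*u)
((188/(-20) + L(8, 8)/o(3)) + r)² = ((188/(-20) + (8 - 10*8)/(-1)) - 15)² = ((188*(-1/20) + (8 - 80)*(-1)) - 15)² = ((-47/5 - 72*(-1)) - 15)² = ((-47/5 + 72) - 15)² = (313/5 - 15)² = (238/5)² = 56644/25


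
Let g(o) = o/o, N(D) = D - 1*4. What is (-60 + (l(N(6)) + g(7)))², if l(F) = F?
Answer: 3249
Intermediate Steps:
N(D) = -4 + D (N(D) = D - 4 = -4 + D)
g(o) = 1
(-60 + (l(N(6)) + g(7)))² = (-60 + ((-4 + 6) + 1))² = (-60 + (2 + 1))² = (-60 + 3)² = (-57)² = 3249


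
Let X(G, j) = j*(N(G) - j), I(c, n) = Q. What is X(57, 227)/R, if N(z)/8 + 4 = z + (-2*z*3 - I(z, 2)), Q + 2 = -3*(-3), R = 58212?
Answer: -196355/19404 ≈ -10.119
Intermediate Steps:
Q = 7 (Q = -2 - 3*(-3) = -2 + 9 = 7)
I(c, n) = 7
N(z) = -88 - 40*z (N(z) = -32 + 8*(z + (-2*z*3 - 1*7)) = -32 + 8*(z + (-6*z - 7)) = -32 + 8*(z + (-7 - 6*z)) = -32 + 8*(-7 - 5*z) = -32 + (-56 - 40*z) = -88 - 40*z)
X(G, j) = j*(-88 - j - 40*G) (X(G, j) = j*((-88 - 40*G) - j) = j*(-88 - j - 40*G))
X(57, 227)/R = -1*227*(88 + 227 + 40*57)/58212 = -1*227*(88 + 227 + 2280)*(1/58212) = -1*227*2595*(1/58212) = -589065*1/58212 = -196355/19404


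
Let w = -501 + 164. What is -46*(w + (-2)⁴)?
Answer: 14766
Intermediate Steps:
w = -337
-46*(w + (-2)⁴) = -46*(-337 + (-2)⁴) = -46*(-337 + 16) = -46*(-321) = 14766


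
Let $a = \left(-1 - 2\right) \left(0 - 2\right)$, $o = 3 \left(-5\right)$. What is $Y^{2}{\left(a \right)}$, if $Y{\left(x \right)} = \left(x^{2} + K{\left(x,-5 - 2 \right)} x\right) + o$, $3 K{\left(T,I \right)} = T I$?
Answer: $3969$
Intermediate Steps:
$o = -15$
$K{\left(T,I \right)} = \frac{I T}{3}$ ($K{\left(T,I \right)} = \frac{T I}{3} = \frac{I T}{3}$)
$a = 6$ ($a = \left(-3\right) \left(-2\right) = 6$)
$Y{\left(x \right)} = -15 - \frac{4 x^{2}}{3}$ ($Y{\left(x \right)} = \left(x^{2} + \frac{\left(-5 - 2\right) x}{3} x\right) - 15 = \left(x^{2} + \frac{1}{3} \left(-7\right) x x\right) - 15 = \left(x^{2} + - \frac{7 x}{3} x\right) - 15 = \left(x^{2} - \frac{7 x^{2}}{3}\right) - 15 = - \frac{4 x^{2}}{3} - 15 = -15 - \frac{4 x^{2}}{3}$)
$Y^{2}{\left(a \right)} = \left(-15 - \frac{4 \cdot 6^{2}}{3}\right)^{2} = \left(-15 - 48\right)^{2} = \left(-63\right)^{2} = 3969$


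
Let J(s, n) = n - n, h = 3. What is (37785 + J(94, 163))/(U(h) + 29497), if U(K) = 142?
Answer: 37785/29639 ≈ 1.2748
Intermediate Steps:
J(s, n) = 0
(37785 + J(94, 163))/(U(h) + 29497) = (37785 + 0)/(142 + 29497) = 37785/29639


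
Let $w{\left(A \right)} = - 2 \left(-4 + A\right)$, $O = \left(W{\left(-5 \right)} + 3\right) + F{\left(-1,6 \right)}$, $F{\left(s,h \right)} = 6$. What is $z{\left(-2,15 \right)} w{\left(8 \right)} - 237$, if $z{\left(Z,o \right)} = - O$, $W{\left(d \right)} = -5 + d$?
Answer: $-245$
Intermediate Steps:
$O = -1$ ($O = \left(\left(-5 - 5\right) + 3\right) + 6 = \left(-10 + 3\right) + 6 = -7 + 6 = -1$)
$z{\left(Z,o \right)} = 1$ ($z{\left(Z,o \right)} = \left(-1\right) \left(-1\right) = 1$)
$w{\left(A \right)} = 8 - 2 A$
$z{\left(-2,15 \right)} w{\left(8 \right)} - 237 = 1 \left(8 - 16\right) - 237 = 1 \left(-8\right) - 237 = -8 - 237 = -245$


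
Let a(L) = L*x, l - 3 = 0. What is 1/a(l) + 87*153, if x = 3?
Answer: 119800/9 ≈ 13311.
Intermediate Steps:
l = 3 (l = 3 + 0 = 3)
a(L) = 3*L (a(L) = L*3 = 3*L)
1/a(l) + 87*153 = 1/(3*3) + 87*153 = 1/9 + 13311 = ⅑ + 13311 = 119800/9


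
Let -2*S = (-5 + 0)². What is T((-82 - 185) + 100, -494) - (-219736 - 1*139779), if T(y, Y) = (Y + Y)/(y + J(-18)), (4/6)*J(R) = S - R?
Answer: 228295977/635 ≈ 3.5952e+5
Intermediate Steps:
S = -25/2 (S = -(-5 + 0)²/2 = -½*(-5)² = -½*25 = -25/2 ≈ -12.500)
J(R) = -75/4 - 3*R/2 (J(R) = 3*(-25/2 - R)/2 = -75/4 - 3*R/2)
T(y, Y) = 2*Y/(33/4 + y) (T(y, Y) = (Y + Y)/(y + (-75/4 - 3/2*(-18))) = (2*Y)/(y + (-75/4 + 27)) = (2*Y)/(y + 33/4) = (2*Y)/(33/4 + y) = 2*Y/(33/4 + y))
T((-82 - 185) + 100, -494) - (-219736 - 1*139779) = 8*(-494)/(33 + 4*((-82 - 185) + 100)) - (-219736 - 1*139779) = 8*(-494)/(33 + 4*(-267 + 100)) - (-219736 - 139779) = 8*(-494)/(33 + 4*(-167)) - 1*(-359515) = 8*(-494)/(33 - 668) + 359515 = 8*(-494)/(-635) + 359515 = 8*(-494)*(-1/635) + 359515 = 3952/635 + 359515 = 228295977/635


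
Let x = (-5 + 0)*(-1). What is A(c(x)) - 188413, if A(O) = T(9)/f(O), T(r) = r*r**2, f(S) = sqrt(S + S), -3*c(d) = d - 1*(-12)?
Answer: -188413 - 729*I*sqrt(102)/34 ≈ -1.8841e+5 - 216.55*I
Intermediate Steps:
x = 5 (x = -5*(-1) = 5)
c(d) = -4 - d/3 (c(d) = -(d - 1*(-12))/3 = -(d + 12)/3 = -(12 + d)/3 = -4 - d/3)
f(S) = sqrt(2)*sqrt(S) (f(S) = sqrt(2*S) = sqrt(2)*sqrt(S))
T(r) = r**3
A(O) = 729*sqrt(2)/(2*sqrt(O)) (A(O) = 9**3/((sqrt(2)*sqrt(O))) = 729*(sqrt(2)/(2*sqrt(O))) = 729*sqrt(2)/(2*sqrt(O)))
A(c(x)) - 188413 = 729*sqrt(2)/(2*sqrt(-4 - 1/3*5)) - 188413 = 729*sqrt(2)/(2*sqrt(-4 - 5/3)) - 188413 = 729*sqrt(2)/(2*sqrt(-17/3)) - 188413 = 729*sqrt(2)*(-I*sqrt(51)/17)/2 - 188413 = -729*I*sqrt(102)/34 - 188413 = -188413 - 729*I*sqrt(102)/34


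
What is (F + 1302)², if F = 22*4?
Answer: 1932100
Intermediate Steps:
F = 88
(F + 1302)² = (88 + 1302)² = 1390² = 1932100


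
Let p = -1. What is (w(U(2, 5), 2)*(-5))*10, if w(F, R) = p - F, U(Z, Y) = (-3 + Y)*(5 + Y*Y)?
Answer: 3050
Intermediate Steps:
U(Z, Y) = (-3 + Y)*(5 + Y²)
w(F, R) = -1 - F
(w(U(2, 5), 2)*(-5))*10 = ((-1 - (-15 + 5³ - 3*5² + 5*5))*(-5))*10 = ((-1 - (-15 + 125 - 3*25 + 25))*(-5))*10 = ((-1 - (-15 + 125 - 75 + 25))*(-5))*10 = ((-1 - 1*60)*(-5))*10 = ((-1 - 60)*(-5))*10 = -61*(-5)*10 = 305*10 = 3050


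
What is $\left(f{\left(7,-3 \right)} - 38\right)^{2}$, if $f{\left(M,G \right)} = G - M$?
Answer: $2304$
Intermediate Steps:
$\left(f{\left(7,-3 \right)} - 38\right)^{2} = \left(\left(-3 - 7\right) - 38\right)^{2} = \left(-10 - 38\right)^{2} = \left(-48\right)^{2} = 2304$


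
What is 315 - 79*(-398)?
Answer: 31757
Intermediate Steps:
315 - 79*(-398) = 315 + 31442 = 31757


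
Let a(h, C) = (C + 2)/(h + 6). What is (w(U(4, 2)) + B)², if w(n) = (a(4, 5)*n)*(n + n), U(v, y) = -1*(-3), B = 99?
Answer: 311364/25 ≈ 12455.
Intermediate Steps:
U(v, y) = 3
a(h, C) = (2 + C)/(6 + h)
w(n) = 7*n²/5 (w(n) = (((2 + 5)/(6 + 4))*n)*(n + n) = ((7/10)*n)*(2*n) = (((⅒)*7)*n)*(2*n) = (7*n/10)*(2*n) = 7*n²/5)
(w(U(4, 2)) + B)² = ((7/5)*3² + 99)² = ((7/5)*9 + 99)² = (63/5 + 99)² = (558/5)² = 311364/25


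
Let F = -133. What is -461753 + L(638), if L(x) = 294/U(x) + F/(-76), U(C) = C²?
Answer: -187953075511/407044 ≈ -4.6175e+5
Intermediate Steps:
L(x) = 7/4 + 294/x² (L(x) = 294/(x²) - 133/(-76) = 294/x² - 133*(-1/76) = 294/x² + 7/4 = 7/4 + 294/x²)
-461753 + L(638) = -461753 + (7/4 + 294/638²) = -461753 + (7/4 + 294*(1/407044)) = -461753 + (7/4 + 147/203522) = -461753 + 712621/407044 = -187953075511/407044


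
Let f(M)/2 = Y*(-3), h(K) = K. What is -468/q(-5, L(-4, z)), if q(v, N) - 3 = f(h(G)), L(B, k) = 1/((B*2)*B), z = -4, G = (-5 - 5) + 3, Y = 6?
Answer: 156/11 ≈ 14.182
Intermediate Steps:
G = -7 (G = -10 + 3 = -7)
f(M) = -36 (f(M) = 2*(6*(-3)) = 2*(-18) = -36)
L(B, k) = 1/(2*B²) (L(B, k) = 1/((2*B)*B) = 1/(2*B²))
q(v, N) = -33 (q(v, N) = 3 - 36 = -33)
-468/q(-5, L(-4, z)) = -468/(-33) = -468*(-1/33) = 156/11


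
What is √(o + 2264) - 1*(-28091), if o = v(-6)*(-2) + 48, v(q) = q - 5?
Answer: 28091 + √2334 ≈ 28139.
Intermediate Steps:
v(q) = -5 + q
o = 70 (o = (-5 - 6)*(-2) + 48 = -11*(-2) + 48 = 22 + 48 = 70)
√(o + 2264) - 1*(-28091) = √(70 + 2264) - 1*(-28091) = √2334 + 28091 = 28091 + √2334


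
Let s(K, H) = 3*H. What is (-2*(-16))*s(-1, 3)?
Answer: 288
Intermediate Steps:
(-2*(-16))*s(-1, 3) = (-2*(-16))*(3*3) = 32*9 = 288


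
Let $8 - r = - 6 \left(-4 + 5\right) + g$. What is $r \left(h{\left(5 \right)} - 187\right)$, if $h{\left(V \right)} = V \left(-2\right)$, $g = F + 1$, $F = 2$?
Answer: $-2167$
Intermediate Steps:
$g = 3$ ($g = 2 + 1 = 3$)
$h{\left(V \right)} = - 2 V$
$r = 11$ ($r = 8 - \left(- 6 \left(-4 + 5\right) + 3\right) = 8 - \left(\left(-6\right) 1 + 3\right) = 8 - \left(-6 + 3\right) = 8 - -3 = 8 + 3 = 11$)
$r \left(h{\left(5 \right)} - 187\right) = 11 \left(\left(-2\right) 5 - 187\right) = 11 \left(-10 - 187\right) = 11 \left(-197\right) = -2167$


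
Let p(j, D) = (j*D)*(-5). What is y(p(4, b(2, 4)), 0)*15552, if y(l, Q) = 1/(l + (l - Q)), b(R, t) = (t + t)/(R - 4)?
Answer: 486/5 ≈ 97.200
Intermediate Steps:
b(R, t) = 2*t/(-4 + R) (b(R, t) = (2*t)/(-4 + R) = 2*t/(-4 + R))
p(j, D) = -5*D*j (p(j, D) = (D*j)*(-5) = -5*D*j)
y(l, Q) = 1/(-Q + 2*l)
y(p(4, b(2, 4)), 0)*15552 = 15552/(-1*0 + 2*(-5*2*4/(-4 + 2)*4)) = 15552/(0 + 2*(-5*2*4/(-2)*4)) = 15552/(0 + 2*(-5*2*4*(-½)*4)) = 15552/(0 + 2*(-5*(-4)*4)) = 15552/(0 + 2*80) = 15552/(0 + 160) = 15552/160 = (1/160)*15552 = 486/5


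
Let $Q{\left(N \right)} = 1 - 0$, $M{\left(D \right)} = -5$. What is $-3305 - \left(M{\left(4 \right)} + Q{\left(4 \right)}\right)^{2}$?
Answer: $-3321$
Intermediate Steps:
$Q{\left(N \right)} = 1$ ($Q{\left(N \right)} = 1 + 0 = 1$)
$-3305 - \left(M{\left(4 \right)} + Q{\left(4 \right)}\right)^{2} = -3305 - \left(-5 + 1\right)^{2} = -3305 - \left(-4\right)^{2} = -3305 - 16 = -3321$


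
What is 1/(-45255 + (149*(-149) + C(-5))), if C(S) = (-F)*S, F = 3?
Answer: -1/67441 ≈ -1.4828e-5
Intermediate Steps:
C(S) = -3*S (C(S) = (-1*3)*S = -3*S)
1/(-45255 + (149*(-149) + C(-5))) = 1/(-45255 + (149*(-149) - 3*(-5))) = 1/(-45255 + (-22201 + 15)) = 1/(-45255 - 22186) = 1/(-67441) = -1/67441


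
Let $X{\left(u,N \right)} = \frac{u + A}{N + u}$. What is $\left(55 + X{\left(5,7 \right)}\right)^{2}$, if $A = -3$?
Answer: $\frac{109561}{36} \approx 3043.4$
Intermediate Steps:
$X{\left(u,N \right)} = \frac{-3 + u}{N + u}$ ($X{\left(u,N \right)} = \frac{u - 3}{N + u} = \frac{-3 + u}{N + u}$)
$\left(55 + X{\left(5,7 \right)}\right)^{2} = \left(55 + \frac{-3 + 5}{7 + 5}\right)^{2} = \left(55 + \frac{1}{12} \cdot 2\right)^{2} = \left(55 + \frac{1}{6}\right)^{2} = \left(\frac{331}{6}\right)^{2} = \frac{109561}{36}$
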